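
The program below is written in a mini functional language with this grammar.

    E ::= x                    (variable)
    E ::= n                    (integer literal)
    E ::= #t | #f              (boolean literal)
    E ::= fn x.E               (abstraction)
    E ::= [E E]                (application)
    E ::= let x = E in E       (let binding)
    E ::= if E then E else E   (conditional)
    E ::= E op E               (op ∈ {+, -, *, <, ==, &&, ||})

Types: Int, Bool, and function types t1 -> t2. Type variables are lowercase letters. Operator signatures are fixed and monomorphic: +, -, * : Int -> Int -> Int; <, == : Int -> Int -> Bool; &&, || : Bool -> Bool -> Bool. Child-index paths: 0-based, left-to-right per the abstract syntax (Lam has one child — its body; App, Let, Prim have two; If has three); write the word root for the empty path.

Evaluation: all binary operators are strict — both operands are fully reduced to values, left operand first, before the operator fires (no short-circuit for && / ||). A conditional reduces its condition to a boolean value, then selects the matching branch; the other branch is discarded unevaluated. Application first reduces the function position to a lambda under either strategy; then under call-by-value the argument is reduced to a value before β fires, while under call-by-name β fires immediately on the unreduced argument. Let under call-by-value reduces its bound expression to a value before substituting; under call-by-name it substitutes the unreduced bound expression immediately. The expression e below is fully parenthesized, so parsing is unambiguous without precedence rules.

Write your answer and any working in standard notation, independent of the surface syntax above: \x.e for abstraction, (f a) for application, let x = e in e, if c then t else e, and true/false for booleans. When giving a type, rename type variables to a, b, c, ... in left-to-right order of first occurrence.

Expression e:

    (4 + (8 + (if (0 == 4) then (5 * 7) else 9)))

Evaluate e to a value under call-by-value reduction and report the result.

Answer: 21

Trace:
step 0: (4 + (8 + (if (0 == 4) then (5 * 7) else 9)))
step 1: [delta@1.1.0] (4 + (8 + (if false then (5 * 7) else 9)))
step 2: [if@1.1] (4 + (8 + 9))
step 3: [delta@1] (4 + 17)
step 4: [delta@root] 21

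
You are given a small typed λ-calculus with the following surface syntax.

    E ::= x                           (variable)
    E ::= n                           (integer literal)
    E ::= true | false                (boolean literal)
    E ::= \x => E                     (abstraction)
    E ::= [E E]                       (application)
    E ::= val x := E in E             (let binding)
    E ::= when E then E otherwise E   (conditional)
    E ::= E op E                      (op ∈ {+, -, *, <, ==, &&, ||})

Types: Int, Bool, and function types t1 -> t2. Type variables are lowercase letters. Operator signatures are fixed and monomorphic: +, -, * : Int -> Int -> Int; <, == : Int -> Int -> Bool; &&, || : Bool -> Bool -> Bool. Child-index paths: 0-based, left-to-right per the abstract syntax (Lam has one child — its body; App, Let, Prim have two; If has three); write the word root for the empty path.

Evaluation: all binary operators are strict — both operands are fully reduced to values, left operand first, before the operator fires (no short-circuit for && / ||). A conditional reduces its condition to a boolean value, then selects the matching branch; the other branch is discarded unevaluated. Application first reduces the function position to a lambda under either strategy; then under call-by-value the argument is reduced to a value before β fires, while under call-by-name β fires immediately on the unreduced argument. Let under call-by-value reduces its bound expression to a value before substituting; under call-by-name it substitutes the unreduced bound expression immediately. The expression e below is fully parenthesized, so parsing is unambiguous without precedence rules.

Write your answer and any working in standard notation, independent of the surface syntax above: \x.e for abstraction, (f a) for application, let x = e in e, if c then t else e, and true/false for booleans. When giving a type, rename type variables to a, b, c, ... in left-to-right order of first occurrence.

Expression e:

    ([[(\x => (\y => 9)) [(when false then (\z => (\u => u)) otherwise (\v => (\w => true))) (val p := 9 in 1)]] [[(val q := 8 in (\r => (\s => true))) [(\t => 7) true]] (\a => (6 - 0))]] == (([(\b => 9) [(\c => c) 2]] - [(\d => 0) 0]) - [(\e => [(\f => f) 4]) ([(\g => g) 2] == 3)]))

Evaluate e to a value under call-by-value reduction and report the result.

Derivation:
step 0: ((((\x.(\y.9)) ((if false then (\z.(\u.u)) else (\v.(\w.true))) (let p = 9 in 1))) (((let q = 8 in (\r.(\s.true))) ((\t.7) true)) (\a.(6 - 0)))) == ((((\b.9) ((\c.c) 2)) - ((\d.0) 0)) - ((\e.((\f.f) 4)) (((\g.g) 2) == 3))))
step 1: [if@0.0.1.0] ((((\x.(\y.9)) ((\v.(\w.true)) (let p = 9 in 1))) (((let q = 8 in (\r.(\s.true))) ((\t.7) true)) (\a.(6 - 0)))) == ((((\b.9) ((\c.c) 2)) - ((\d.0) 0)) - ((\e.((\f.f) 4)) (((\g.g) 2) == 3))))
step 2: [let@0.0.1.1] ((((\x.(\y.9)) ((\v.(\w.true)) 1)) (((let q = 8 in (\r.(\s.true))) ((\t.7) true)) (\a.(6 - 0)))) == ((((\b.9) ((\c.c) 2)) - ((\d.0) 0)) - ((\e.((\f.f) 4)) (((\g.g) 2) == 3))))
step 3: [beta@0.0.1] ((((\x.(\y.9)) (\w.true)) (((let q = 8 in (\r.(\s.true))) ((\t.7) true)) (\a.(6 - 0)))) == ((((\b.9) ((\c.c) 2)) - ((\d.0) 0)) - ((\e.((\f.f) 4)) (((\g.g) 2) == 3))))
step 4: [beta@0.0] (((\y.9) (((let q = 8 in (\r.(\s.true))) ((\t.7) true)) (\a.(6 - 0)))) == ((((\b.9) ((\c.c) 2)) - ((\d.0) 0)) - ((\e.((\f.f) 4)) (((\g.g) 2) == 3))))
step 5: [let@0.1.0.0] (((\y.9) (((\r.(\s.true)) ((\t.7) true)) (\a.(6 - 0)))) == ((((\b.9) ((\c.c) 2)) - ((\d.0) 0)) - ((\e.((\f.f) 4)) (((\g.g) 2) == 3))))
step 6: [beta@0.1.0.1] (((\y.9) (((\r.(\s.true)) 7) (\a.(6 - 0)))) == ((((\b.9) ((\c.c) 2)) - ((\d.0) 0)) - ((\e.((\f.f) 4)) (((\g.g) 2) == 3))))
step 7: [beta@0.1.0] (((\y.9) ((\s.true) (\a.(6 - 0)))) == ((((\b.9) ((\c.c) 2)) - ((\d.0) 0)) - ((\e.((\f.f) 4)) (((\g.g) 2) == 3))))
step 8: [beta@0.1] (((\y.9) true) == ((((\b.9) ((\c.c) 2)) - ((\d.0) 0)) - ((\e.((\f.f) 4)) (((\g.g) 2) == 3))))
step 9: [beta@0] (9 == ((((\b.9) ((\c.c) 2)) - ((\d.0) 0)) - ((\e.((\f.f) 4)) (((\g.g) 2) == 3))))
step 10: [beta@1.0.0.1] (9 == ((((\b.9) 2) - ((\d.0) 0)) - ((\e.((\f.f) 4)) (((\g.g) 2) == 3))))
step 11: [beta@1.0.0] (9 == ((9 - ((\d.0) 0)) - ((\e.((\f.f) 4)) (((\g.g) 2) == 3))))
step 12: [beta@1.0.1] (9 == ((9 - 0) - ((\e.((\f.f) 4)) (((\g.g) 2) == 3))))
step 13: [delta@1.0] (9 == (9 - ((\e.((\f.f) 4)) (((\g.g) 2) == 3))))
step 14: [beta@1.1.1.0] (9 == (9 - ((\e.((\f.f) 4)) (2 == 3))))
step 15: [delta@1.1.1] (9 == (9 - ((\e.((\f.f) 4)) false)))
step 16: [beta@1.1] (9 == (9 - ((\f.f) 4)))
step 17: [beta@1.1] (9 == (9 - 4))
step 18: [delta@1] (9 == 5)
step 19: [delta@root] false

Answer: false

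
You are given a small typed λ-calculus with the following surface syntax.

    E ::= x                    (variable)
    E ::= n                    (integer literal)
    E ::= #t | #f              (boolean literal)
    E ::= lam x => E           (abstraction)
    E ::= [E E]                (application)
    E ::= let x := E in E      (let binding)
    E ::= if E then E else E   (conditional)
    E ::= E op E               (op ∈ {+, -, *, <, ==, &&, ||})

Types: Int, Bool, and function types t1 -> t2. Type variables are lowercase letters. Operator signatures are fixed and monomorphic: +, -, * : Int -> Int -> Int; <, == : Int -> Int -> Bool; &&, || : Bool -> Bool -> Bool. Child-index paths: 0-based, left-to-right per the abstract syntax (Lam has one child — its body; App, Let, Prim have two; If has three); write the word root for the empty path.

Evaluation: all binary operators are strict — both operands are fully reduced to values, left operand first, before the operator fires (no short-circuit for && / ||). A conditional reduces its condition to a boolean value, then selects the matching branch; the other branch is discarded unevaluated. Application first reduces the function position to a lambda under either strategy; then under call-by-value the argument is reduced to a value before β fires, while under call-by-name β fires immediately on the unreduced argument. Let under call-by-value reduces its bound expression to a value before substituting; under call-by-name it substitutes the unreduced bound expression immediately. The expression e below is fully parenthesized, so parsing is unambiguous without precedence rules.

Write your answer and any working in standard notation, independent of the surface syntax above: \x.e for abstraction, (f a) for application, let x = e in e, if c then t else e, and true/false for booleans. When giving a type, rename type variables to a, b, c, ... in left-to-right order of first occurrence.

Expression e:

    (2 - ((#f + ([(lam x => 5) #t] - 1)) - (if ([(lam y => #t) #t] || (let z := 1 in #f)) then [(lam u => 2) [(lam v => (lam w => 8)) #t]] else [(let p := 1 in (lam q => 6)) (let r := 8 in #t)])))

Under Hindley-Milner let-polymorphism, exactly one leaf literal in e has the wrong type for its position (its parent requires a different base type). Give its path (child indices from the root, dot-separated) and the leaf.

Derivation:
  unify Int ~ Int
  unify Bool ~ Int
  FAIL: mismatch Bool ~ Int

Answer: 1.0.0 : false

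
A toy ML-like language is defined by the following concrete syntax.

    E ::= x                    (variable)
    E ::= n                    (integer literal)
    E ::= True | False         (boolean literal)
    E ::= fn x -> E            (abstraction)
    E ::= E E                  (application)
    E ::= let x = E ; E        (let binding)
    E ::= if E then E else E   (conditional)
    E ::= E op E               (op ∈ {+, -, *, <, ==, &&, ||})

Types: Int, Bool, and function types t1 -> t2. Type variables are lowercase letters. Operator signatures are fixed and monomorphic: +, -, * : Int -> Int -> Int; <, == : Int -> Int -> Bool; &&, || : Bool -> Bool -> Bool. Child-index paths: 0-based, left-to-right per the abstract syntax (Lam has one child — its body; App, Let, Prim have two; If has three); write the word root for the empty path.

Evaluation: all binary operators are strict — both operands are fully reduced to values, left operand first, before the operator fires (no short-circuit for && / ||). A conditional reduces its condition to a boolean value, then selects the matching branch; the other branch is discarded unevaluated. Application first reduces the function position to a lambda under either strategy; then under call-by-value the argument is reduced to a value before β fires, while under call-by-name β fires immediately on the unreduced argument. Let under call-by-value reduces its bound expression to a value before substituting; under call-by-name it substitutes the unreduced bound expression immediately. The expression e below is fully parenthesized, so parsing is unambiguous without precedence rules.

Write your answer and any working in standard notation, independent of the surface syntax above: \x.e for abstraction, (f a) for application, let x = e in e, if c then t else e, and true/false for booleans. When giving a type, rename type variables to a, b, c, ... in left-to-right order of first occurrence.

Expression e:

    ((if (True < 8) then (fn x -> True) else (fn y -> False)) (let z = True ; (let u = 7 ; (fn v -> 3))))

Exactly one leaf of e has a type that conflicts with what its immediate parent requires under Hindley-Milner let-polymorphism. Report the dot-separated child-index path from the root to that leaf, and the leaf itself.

Trace:
  unify Bool ~ Int
  FAIL: mismatch Bool ~ Int

Answer: 0.0.0 : true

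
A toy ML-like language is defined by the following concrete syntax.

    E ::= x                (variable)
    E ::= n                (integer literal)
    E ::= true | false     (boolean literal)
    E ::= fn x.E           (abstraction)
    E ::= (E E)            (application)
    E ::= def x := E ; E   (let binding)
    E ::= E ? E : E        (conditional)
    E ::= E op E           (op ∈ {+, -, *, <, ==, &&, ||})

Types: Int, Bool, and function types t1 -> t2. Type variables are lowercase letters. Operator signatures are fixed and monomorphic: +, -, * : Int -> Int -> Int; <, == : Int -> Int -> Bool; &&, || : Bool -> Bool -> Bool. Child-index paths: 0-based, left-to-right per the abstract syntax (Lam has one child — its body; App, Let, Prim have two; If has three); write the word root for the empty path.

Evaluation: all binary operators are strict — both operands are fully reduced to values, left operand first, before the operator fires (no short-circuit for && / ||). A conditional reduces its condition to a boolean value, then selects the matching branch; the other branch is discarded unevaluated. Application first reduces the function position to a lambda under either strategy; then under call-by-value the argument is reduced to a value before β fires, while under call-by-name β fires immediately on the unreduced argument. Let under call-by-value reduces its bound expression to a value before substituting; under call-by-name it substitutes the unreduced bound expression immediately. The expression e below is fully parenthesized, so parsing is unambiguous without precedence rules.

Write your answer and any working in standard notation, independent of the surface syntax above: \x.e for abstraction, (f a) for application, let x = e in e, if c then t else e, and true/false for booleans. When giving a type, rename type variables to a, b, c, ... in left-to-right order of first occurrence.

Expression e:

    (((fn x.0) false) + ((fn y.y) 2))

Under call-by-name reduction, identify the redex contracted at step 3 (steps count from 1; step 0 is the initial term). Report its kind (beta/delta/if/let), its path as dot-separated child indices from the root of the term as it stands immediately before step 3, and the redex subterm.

Working:
step 0: (((\x.0) false) + ((\y.y) 2))
step 1: [beta@0] (0 + ((\y.y) 2))
step 2: [beta@1] (0 + 2)
step 3: [delta@root] 2

Answer: delta at root : (0 + 2)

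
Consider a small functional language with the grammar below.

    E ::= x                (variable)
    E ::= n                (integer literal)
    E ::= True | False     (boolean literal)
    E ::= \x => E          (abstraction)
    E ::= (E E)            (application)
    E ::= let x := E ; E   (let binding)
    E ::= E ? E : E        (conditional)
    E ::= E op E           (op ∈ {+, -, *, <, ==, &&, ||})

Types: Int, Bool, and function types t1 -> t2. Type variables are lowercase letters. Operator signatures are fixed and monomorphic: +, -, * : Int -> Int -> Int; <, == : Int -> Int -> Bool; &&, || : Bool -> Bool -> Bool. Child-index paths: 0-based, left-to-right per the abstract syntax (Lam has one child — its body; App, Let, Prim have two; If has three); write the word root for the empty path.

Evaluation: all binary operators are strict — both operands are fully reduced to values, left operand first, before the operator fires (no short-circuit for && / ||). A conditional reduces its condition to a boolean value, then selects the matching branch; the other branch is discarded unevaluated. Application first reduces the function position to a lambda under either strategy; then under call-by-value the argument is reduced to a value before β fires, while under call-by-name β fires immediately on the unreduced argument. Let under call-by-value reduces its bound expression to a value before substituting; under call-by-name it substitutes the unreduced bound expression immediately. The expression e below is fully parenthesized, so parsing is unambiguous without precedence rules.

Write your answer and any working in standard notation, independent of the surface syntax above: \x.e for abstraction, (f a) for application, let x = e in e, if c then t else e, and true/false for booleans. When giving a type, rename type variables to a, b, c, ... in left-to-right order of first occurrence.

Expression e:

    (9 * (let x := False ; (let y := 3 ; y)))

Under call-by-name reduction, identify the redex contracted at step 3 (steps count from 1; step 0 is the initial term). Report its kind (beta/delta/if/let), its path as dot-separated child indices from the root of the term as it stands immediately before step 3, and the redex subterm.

Working:
step 0: (9 * (let x = false in (let y = 3 in y)))
step 1: [let@1] (9 * (let y = 3 in y))
step 2: [let@1] (9 * 3)
step 3: [delta@root] 27

Answer: delta at root : (9 * 3)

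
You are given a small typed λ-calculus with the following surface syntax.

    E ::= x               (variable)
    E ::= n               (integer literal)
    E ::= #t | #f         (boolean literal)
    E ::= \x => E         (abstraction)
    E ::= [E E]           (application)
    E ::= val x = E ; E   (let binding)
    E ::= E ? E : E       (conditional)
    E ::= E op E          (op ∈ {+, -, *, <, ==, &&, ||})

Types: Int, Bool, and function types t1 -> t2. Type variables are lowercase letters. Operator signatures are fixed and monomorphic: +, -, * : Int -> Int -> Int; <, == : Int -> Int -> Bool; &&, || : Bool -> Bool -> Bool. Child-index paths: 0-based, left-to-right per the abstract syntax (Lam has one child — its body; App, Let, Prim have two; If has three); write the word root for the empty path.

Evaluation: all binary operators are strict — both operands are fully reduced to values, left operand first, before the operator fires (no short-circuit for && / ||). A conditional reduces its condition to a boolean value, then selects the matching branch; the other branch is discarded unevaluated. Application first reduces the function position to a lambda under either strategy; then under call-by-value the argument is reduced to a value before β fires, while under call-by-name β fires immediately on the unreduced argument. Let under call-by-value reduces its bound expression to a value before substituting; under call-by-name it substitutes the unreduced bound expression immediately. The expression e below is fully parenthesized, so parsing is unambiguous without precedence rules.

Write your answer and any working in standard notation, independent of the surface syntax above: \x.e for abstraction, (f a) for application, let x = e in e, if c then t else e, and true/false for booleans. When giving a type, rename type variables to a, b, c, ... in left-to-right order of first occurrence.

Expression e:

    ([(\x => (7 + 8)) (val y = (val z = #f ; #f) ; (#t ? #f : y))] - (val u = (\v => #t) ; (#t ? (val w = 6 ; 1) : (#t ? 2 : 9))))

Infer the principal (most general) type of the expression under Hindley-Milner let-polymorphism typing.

Answer: Int

Working:
  unify Int ~ Int
  unify Int ~ Int
\x._ : a -> Int
let z : Bool
let y : Bool
  unify Bool ~ Bool
y : Bool
  unify Bool ~ Bool
  unify a -> Int ~ Bool -> b
  unify a ~ Bool
  unify Int ~ b
_ _ : Int
  unify Int ~ Int
\v._ : c -> Bool
let u : forall. c -> Bool
  unify Bool ~ Bool
let w : Int
  unify Bool ~ Bool
  unify Int ~ Int
  unify Int ~ Int
  unify Int ~ Int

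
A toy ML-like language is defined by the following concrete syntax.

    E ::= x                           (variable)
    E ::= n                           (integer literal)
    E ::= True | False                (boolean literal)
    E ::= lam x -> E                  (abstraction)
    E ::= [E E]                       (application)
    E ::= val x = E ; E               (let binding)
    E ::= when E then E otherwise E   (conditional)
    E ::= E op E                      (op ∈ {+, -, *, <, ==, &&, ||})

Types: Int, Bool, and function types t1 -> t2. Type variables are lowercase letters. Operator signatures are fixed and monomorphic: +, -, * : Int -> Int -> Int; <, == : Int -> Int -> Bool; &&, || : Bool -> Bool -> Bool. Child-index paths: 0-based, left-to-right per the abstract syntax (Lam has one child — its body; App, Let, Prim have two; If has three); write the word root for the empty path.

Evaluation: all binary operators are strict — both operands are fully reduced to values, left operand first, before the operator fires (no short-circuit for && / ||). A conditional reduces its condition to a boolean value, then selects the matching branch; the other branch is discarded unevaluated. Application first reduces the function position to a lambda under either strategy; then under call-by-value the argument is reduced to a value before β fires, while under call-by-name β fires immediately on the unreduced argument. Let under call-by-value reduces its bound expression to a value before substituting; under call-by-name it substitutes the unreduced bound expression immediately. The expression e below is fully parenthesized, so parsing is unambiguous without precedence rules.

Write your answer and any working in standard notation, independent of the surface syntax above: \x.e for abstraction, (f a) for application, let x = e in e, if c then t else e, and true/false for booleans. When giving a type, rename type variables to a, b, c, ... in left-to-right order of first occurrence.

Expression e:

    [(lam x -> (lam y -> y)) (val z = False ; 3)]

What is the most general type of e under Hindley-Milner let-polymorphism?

Answer: a -> a

Working:
y : b
\y._ : b -> b
\x._ : a -> b -> b
let z : Bool
  unify a -> b -> b ~ Int -> c
  unify a ~ Int
  unify b -> b ~ c
_ _ : b -> b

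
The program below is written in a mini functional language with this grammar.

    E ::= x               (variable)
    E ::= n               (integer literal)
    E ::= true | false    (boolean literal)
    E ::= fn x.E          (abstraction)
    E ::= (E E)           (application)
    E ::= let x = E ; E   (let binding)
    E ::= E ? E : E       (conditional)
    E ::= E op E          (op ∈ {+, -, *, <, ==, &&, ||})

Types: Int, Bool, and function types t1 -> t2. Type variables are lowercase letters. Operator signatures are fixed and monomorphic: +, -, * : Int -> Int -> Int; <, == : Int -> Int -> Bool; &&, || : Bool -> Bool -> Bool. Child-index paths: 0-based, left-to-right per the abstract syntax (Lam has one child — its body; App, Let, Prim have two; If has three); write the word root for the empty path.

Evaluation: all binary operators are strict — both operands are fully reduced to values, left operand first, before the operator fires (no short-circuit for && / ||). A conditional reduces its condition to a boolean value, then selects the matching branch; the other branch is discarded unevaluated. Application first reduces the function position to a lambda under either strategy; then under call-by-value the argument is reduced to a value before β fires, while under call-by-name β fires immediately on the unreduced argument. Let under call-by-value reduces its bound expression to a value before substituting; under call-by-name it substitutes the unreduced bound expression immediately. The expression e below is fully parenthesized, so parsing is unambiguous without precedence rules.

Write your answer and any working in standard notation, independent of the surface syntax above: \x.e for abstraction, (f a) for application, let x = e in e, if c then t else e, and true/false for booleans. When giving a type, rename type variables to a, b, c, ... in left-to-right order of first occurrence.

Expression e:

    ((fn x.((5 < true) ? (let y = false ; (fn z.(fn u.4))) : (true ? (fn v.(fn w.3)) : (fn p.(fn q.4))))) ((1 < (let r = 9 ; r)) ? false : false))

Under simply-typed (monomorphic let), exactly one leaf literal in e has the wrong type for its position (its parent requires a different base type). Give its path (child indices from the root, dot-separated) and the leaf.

Answer: 0.0.0.1 : true

Derivation:
  unify Int ~ Int
  unify Bool ~ Int
  FAIL: mismatch Bool ~ Int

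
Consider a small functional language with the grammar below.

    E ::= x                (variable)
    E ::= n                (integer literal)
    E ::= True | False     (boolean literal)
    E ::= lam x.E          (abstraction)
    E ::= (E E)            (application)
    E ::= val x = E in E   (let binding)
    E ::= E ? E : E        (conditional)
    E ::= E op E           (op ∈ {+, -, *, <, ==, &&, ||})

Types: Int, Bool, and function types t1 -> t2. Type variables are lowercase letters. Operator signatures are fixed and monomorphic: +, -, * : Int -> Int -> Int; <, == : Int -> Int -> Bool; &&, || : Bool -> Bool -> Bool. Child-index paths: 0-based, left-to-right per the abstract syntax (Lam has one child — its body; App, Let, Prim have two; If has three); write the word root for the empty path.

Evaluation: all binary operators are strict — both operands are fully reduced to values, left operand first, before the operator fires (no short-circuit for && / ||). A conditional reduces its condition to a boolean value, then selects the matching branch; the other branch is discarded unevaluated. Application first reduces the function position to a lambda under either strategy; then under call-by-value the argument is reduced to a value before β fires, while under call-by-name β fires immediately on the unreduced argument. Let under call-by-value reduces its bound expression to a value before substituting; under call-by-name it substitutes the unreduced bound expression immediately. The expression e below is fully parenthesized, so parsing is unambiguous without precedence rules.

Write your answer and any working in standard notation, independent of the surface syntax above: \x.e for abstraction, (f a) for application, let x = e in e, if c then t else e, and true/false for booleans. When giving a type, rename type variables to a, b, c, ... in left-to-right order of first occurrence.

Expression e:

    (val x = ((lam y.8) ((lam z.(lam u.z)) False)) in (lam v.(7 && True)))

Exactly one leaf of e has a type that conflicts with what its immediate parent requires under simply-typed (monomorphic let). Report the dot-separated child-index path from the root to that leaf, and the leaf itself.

Answer: 1.0.0 : 7

Derivation:
\y._ : a -> Int
z : b
\u._ : c -> b
\z._ : b -> c -> b
  unify b -> c -> b ~ Bool -> d
  unify b ~ Bool
  unify c -> Bool ~ d
_ _ : c -> Bool
  unify a -> Int ~ (c -> Bool) -> e
  unify a ~ c -> Bool
  unify Int ~ e
_ _ : Int
let x : Int
  unify Int ~ Bool
  FAIL: mismatch Int ~ Bool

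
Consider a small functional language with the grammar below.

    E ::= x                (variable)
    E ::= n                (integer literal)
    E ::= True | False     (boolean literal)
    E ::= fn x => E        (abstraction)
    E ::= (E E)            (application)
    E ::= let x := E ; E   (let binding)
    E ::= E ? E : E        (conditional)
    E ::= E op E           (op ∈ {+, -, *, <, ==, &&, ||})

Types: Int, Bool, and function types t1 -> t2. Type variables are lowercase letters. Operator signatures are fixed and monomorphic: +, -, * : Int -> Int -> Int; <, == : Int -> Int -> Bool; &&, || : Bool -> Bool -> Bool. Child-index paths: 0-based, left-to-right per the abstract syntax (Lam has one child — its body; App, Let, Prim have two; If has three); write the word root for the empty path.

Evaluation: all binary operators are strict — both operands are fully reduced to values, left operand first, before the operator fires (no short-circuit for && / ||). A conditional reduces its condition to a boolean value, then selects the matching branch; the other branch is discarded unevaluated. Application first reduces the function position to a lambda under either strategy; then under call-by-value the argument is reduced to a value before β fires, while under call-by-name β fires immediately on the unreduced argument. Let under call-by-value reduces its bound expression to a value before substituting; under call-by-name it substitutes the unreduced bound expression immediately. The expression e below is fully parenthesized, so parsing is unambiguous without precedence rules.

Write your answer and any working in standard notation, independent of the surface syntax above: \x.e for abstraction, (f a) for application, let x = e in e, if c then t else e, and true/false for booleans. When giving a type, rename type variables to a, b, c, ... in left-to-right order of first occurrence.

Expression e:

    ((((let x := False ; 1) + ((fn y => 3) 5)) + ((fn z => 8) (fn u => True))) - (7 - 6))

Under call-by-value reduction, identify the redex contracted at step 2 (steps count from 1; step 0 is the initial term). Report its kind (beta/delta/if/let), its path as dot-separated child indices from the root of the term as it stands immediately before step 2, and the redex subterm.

Answer: beta at 0.0.1 : ((\y.3) 5)

Derivation:
step 0: ((((let x = false in 1) + ((\y.3) 5)) + ((\z.8) (\u.true))) - (7 - 6))
step 1: [let@0.0.0] (((1 + ((\y.3) 5)) + ((\z.8) (\u.true))) - (7 - 6))
step 2: [beta@0.0.1] (((1 + 3) + ((\z.8) (\u.true))) - (7 - 6))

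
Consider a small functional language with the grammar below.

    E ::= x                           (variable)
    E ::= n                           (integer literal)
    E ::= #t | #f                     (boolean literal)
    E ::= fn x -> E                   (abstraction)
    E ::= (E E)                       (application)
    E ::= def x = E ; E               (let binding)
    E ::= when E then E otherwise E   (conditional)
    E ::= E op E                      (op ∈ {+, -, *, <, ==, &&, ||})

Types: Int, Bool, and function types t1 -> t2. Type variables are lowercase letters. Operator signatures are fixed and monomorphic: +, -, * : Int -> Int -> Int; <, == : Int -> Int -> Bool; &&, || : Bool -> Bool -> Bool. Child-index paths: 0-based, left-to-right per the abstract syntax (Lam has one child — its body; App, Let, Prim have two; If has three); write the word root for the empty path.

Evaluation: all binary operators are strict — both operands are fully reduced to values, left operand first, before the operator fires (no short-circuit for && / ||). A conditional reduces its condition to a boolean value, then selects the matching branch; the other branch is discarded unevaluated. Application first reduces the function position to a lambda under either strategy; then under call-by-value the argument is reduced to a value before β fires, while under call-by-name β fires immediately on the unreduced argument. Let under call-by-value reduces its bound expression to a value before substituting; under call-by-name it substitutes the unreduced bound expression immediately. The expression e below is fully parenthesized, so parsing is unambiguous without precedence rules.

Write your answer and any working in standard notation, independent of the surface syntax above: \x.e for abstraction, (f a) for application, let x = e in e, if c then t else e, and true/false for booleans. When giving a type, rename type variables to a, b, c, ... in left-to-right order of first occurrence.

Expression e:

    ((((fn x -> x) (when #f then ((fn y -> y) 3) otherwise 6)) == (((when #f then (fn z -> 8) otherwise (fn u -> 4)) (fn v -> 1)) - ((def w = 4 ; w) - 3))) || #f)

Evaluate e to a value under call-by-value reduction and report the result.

Working:
step 0: ((((\x.x) (if false then ((\y.y) 3) else 6)) == (((if false then (\z.8) else (\u.4)) (\v.1)) - ((let w = 4 in w) - 3))) || false)
step 1: [if@0.0.1] ((((\x.x) 6) == (((if false then (\z.8) else (\u.4)) (\v.1)) - ((let w = 4 in w) - 3))) || false)
step 2: [beta@0.0] ((6 == (((if false then (\z.8) else (\u.4)) (\v.1)) - ((let w = 4 in w) - 3))) || false)
step 3: [if@0.1.0.0] ((6 == (((\u.4) (\v.1)) - ((let w = 4 in w) - 3))) || false)
step 4: [beta@0.1.0] ((6 == (4 - ((let w = 4 in w) - 3))) || false)
step 5: [let@0.1.1.0] ((6 == (4 - (4 - 3))) || false)
step 6: [delta@0.1.1] ((6 == (4 - 1)) || false)
step 7: [delta@0.1] ((6 == 3) || false)
step 8: [delta@0] (false || false)
step 9: [delta@root] false

Answer: false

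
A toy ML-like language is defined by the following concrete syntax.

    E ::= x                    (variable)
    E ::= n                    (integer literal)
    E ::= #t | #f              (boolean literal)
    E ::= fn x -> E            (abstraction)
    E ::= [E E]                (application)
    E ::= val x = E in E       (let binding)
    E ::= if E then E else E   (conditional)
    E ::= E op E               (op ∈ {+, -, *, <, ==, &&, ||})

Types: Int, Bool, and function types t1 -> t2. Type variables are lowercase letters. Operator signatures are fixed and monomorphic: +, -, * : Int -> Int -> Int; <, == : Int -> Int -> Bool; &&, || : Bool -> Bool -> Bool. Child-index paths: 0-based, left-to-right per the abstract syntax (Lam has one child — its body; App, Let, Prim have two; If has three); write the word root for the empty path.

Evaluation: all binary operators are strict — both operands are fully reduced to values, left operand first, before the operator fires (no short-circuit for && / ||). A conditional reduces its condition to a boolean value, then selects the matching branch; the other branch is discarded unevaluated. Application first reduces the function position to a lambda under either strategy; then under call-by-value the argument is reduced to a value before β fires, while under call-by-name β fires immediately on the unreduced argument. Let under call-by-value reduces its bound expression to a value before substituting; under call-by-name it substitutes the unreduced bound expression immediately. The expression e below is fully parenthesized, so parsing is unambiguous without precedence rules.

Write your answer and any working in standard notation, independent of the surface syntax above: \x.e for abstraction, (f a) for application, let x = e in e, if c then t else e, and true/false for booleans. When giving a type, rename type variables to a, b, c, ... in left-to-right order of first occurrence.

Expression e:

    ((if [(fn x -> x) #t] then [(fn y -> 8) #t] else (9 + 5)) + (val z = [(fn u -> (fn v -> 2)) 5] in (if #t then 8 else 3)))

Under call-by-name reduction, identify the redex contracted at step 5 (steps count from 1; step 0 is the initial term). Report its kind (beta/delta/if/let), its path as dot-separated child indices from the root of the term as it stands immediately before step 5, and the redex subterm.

Answer: if at 1 : (if true then 8 else 3)

Working:
step 0: ((if ((\x.x) true) then ((\y.8) true) else (9 + 5)) + (let z = ((\u.(\v.2)) 5) in (if true then 8 else 3)))
step 1: [beta@0.0] ((if true then ((\y.8) true) else (9 + 5)) + (let z = ((\u.(\v.2)) 5) in (if true then 8 else 3)))
step 2: [if@0] (((\y.8) true) + (let z = ((\u.(\v.2)) 5) in (if true then 8 else 3)))
step 3: [beta@0] (8 + (let z = ((\u.(\v.2)) 5) in (if true then 8 else 3)))
step 4: [let@1] (8 + (if true then 8 else 3))
step 5: [if@1] (8 + 8)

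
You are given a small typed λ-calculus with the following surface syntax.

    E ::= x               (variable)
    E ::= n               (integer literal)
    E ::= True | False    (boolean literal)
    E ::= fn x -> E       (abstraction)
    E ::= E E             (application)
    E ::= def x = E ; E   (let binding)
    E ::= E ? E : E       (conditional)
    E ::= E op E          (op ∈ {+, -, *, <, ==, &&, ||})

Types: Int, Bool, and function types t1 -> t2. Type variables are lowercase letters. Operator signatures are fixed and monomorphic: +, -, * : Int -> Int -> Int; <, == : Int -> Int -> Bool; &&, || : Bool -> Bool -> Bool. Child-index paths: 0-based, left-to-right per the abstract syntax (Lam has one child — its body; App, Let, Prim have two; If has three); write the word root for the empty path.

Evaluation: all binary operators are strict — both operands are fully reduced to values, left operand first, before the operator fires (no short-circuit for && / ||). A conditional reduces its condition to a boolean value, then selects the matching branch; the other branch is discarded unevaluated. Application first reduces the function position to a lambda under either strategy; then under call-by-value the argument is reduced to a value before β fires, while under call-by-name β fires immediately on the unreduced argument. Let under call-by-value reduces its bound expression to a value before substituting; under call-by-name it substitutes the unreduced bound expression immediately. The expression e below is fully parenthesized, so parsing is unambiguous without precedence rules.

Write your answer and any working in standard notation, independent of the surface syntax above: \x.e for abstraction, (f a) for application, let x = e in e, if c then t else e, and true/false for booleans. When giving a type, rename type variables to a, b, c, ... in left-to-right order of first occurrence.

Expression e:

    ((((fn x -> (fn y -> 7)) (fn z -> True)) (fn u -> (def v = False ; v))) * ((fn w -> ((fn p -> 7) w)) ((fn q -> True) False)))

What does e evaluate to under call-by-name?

Derivation:
step 0: ((((\x.(\y.7)) (\z.true)) (\u.(let v = false in v))) * ((\w.((\p.7) w)) ((\q.true) false)))
step 1: [beta@0.0] (((\y.7) (\u.(let v = false in v))) * ((\w.((\p.7) w)) ((\q.true) false)))
step 2: [beta@0] (7 * ((\w.((\p.7) w)) ((\q.true) false)))
step 3: [beta@1] (7 * ((\p.7) ((\q.true) false)))
step 4: [beta@1] (7 * 7)
step 5: [delta@root] 49

Answer: 49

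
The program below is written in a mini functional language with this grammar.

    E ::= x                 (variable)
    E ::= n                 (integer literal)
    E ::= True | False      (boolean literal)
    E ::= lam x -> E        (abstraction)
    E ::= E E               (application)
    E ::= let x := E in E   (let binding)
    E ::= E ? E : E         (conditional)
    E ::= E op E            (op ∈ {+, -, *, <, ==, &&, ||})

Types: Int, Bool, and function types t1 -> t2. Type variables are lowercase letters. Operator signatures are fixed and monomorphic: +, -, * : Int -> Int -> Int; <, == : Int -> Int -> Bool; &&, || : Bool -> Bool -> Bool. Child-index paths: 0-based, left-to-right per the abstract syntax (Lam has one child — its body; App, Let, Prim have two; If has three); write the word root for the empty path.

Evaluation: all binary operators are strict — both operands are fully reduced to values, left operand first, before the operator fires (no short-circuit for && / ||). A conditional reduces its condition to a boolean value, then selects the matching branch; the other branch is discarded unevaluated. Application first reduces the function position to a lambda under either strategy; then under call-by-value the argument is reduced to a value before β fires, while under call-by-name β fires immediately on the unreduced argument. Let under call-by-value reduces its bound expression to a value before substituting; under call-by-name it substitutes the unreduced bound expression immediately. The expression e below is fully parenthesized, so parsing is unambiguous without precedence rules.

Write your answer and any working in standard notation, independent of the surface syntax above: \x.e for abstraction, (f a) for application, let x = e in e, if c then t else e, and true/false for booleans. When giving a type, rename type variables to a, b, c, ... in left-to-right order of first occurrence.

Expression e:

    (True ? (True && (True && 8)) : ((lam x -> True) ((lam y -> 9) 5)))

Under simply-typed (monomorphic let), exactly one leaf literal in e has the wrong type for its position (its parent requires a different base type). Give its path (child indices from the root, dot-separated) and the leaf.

Answer: 1.1.1 : 8

Derivation:
  unify Bool ~ Bool
  unify Bool ~ Bool
  unify Bool ~ Bool
  unify Int ~ Bool
  FAIL: mismatch Int ~ Bool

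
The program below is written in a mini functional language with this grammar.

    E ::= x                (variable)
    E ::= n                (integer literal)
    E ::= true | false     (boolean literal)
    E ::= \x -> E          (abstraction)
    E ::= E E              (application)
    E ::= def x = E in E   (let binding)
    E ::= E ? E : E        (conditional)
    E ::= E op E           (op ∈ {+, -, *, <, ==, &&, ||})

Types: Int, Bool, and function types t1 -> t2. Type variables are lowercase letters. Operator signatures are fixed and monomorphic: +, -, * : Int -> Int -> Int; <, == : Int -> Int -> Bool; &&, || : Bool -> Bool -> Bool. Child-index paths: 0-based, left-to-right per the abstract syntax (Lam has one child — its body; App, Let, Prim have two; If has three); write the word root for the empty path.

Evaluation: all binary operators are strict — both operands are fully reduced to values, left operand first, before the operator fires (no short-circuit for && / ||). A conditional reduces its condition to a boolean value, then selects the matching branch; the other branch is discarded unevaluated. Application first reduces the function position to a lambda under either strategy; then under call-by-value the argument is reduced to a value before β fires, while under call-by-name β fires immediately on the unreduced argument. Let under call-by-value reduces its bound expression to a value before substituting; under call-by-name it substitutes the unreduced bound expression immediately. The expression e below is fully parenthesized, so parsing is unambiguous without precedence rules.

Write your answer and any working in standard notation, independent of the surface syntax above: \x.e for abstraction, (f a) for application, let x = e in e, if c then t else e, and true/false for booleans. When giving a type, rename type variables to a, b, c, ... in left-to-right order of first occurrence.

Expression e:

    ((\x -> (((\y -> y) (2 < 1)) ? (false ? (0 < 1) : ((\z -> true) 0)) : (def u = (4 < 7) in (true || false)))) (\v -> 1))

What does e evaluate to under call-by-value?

Answer: true

Derivation:
step 0: ((\x.(if ((\y.y) (2 < 1)) then (if false then (0 < 1) else ((\z.true) 0)) else (let u = (4 < 7) in (true || false)))) (\v.1))
step 1: [beta@root] (if ((\y.y) (2 < 1)) then (if false then (0 < 1) else ((\z.true) 0)) else (let u = (4 < 7) in (true || false)))
step 2: [delta@0.1] (if ((\y.y) false) then (if false then (0 < 1) else ((\z.true) 0)) else (let u = (4 < 7) in (true || false)))
step 3: [beta@0] (if false then (if false then (0 < 1) else ((\z.true) 0)) else (let u = (4 < 7) in (true || false)))
step 4: [if@root] (let u = (4 < 7) in (true || false))
step 5: [delta@0] (let u = true in (true || false))
step 6: [let@root] (true || false)
step 7: [delta@root] true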